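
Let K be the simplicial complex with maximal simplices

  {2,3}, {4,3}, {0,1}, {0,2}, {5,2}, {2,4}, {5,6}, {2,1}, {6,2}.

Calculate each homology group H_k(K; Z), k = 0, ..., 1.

H_0 ≅ Z,  H_1 ≅ Z^3.

Fix the vertex order 0 < 1 < 2 < 3 < 4 < 5 < 6 and write every simplex with vertices in increasing order. Then dim K = 1 and the simplices of K are:

  0-simplices (7): [0], [1], [2], [3], [4], [5], [6]
  1-simplices (9): [0,1], [0,2], [1,2], [2,3], [2,4], [2,5], [2,6], [3,4], [5,6]

giving chain groups C_0 ≅ Z^7, C_1 ≅ Z^9.

The boundary map ∂_1: C_1 → C_0 sends each edge [p,q] (with p < q) to q − p. For instance
  ∂[2,4] = [4] − [2].
This gives a 7×9 integer matrix of rank 6; reducing to Smith normal form yields diagonal entries (1,1,1,1,1,1).

From H_k ≅ ker(∂_k) / im(∂_{k+1}) we obtain:

  H_0: rank C_0 − rank ∂_1 = 7 − 6 = 1, and the invariant factors of ∂_1 are all 1, so H_0 ≅ Z.
  H_1: rank ker ∂_1 − rank ∂_2 = (9 − 6) − 0 = 3, and there is no ∂_2, so H_1 ≅ Z^3.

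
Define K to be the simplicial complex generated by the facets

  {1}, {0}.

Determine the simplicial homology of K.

H_0 = Z^2.

Fix the vertex order 0 < 1 and write every simplex with vertices in increasing order. Then dim K = 0 and the simplices of K are:

  0-simplices (2): [0], [1]

so the chain groups are C_0 ≅ Z^2.

Now H_k = ker ∂_k / im ∂_{k+1}, so:

  H_0: rank C_0 − rank ∂_1 = 2 − 0 = 2, and there is no ∂_1, so H_0 = Z^2.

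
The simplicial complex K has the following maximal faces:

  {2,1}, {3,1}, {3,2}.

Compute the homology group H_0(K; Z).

H_0 ≅ Z.

Fix the vertex order 1 < 2 < 3 and write every simplex with vertices in increasing order. Then dim K = 1 and the simplices of K are:

  0-simplices (3): [1], [2], [3]
  1-simplices (3): [1,2], [1,3], [2,3]

giving chain groups C_0 ≅ Z^3, C_1 ≅ Z^3.

∂_1: C_1 → C_0 is given by ∂[p,q] = [q] − [p]. For instance
  ∂[1,3] = [3] − [1].
The resulting 3×3 matrix has rank 2, and its Smith normal form has invariant factors (1,1).

Now H_k = ker ∂_k / im ∂_{k+1}, so:

  H_0: rank C_0 − rank ∂_1 = 3 − 2 = 1, and the invariant factors of ∂_1 are all 1, so H_0 ≅ Z.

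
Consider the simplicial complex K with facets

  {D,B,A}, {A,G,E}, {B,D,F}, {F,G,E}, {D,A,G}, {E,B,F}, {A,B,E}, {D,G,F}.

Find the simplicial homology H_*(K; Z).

We work with the vertex ordering A < B < D < E < F < G. The simplices of K, each written with vertices in increasing order, are:

  0-simplices (6): A, B, D, E, F, G
  1-simplices (12): AB, AD, AE, AG, BD, BE, BF, DF, DG, EF, EG, FG
  2-simplices (8): ABD, ABE, ADG, AEG, BDF, BEF, DFG, EFG

Hence C_0 ≅ Z^6, C_1 ≅ Z^12, C_2 ≅ Z^8.

Boundary ∂_1: C_1 → C_0 is given by ∂[p,q] = [q] − [p]. For instance
  ∂AG = G − A.
The resulting 6×12 matrix has rank 5, and its Smith normal form has invariant factors (1,1,1,1,1).

∂_2: C_2 → C_1 maps a triangle to the signed sum of its edges. For instance
  ∂EFG = FG − EG + EF,
  ∂BDF = DF − BF + BD.
As a 12×8 matrix over Z this has rank 7, with invariant factors (1,1,1,1,1,1,1).

Computing H_k = (kernel of ∂_k) / (image of ∂_{k+1}):

  H_0: rank C_0 − rank ∂_1 = 6 − 5 = 1, and the invariant factors of ∂_1 are all 1, so H_0 = Z.
  H_1: rank ker ∂_1 − rank ∂_2 = (12 − 5) − 7 = 0, and the invariant factors of ∂_2 are all 1, so H_1 = 0.
  H_2: rank ker ∂_2 − rank ∂_3 = (8 − 7) − 0 = 1, and there is no ∂_3, so H_2 = Z.

H_0 = Z,  H_1 = 0,  H_2 = Z.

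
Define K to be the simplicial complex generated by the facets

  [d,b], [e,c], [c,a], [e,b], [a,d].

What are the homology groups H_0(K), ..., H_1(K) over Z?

H_0 = Z,  H_1 = Z.

We work with the vertex ordering a < b < c < d < e. The simplices of K, each written with vertices in increasing order, are:

  0-simplices (5): a, b, c, d, e
  1-simplices (5): ac, ad, bd, be, ce

giving chain groups C_0 ≅ Z^5, C_1 ≅ Z^5.

The boundary map ∂_1: C_1 → C_0 maps an edge to its endpoints' difference, ∂[p,q] = q − p. For instance
  ∂ac = c − a.
As a 5×5 matrix over Z this has rank 4, with invariant factors (1,1,1,1).

From H_k ≅ ker(∂_k) / im(∂_{k+1}) we obtain:

  H_0: rank C_0 − rank ∂_1 = 5 − 4 = 1, and the invariant factors of ∂_1 are all 1, so H_0 ≅ Z.
  H_1: rank ker ∂_1 − rank ∂_2 = (5 − 4) − 0 = 1, and there is no ∂_2, so H_1 ≅ Z.

(K is a triangulation of the circle S^1.)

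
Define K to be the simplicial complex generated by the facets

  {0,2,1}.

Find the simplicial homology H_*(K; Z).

H_0 ≅ Z,  H_1 = 0,  H_2 = 0.

K has 3 vertices, 3 edges, 1 triangle.
rank ∂_0 = 0, rank ∂_1 = 2 ⇒ b_0 = 3 − 0 − 2 = 1; all invariant factors of ∂_1 are 1 so no torsion. So H_0 = Z.
rank ∂_1 = 2, rank ∂_2 = 1 ⇒ b_1 = 3 − 2 − 1 = 0; all invariant factors of ∂_2 are 1 so no torsion. So H_1 = 0.
rank ∂_2 = 1, rank ∂_3 = 0 ⇒ b_2 = 1 − 1 − 0 = 0. So H_2 = 0.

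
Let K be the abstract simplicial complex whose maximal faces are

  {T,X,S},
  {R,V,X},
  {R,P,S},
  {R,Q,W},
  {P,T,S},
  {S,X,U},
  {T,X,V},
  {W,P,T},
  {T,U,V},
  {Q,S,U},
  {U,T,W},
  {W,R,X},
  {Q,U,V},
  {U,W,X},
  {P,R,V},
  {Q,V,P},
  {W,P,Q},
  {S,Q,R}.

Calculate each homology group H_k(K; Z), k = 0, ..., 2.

H_0 ≅ Z,  H_1 ≅ Z ⊕ Z/2,  H_2 = 0.

Order the vertices as P < Q < R < S < T < U < V < W < X. Listing each simplex with vertices in this order, K has dimension 2 with simplices:

  0-simplices (9): P, Q, R, S, T, U, V, W, X
  1-simplices (27): PQ, PR, PS, PT, PV, PW, QR, QS, QU, QV, QW, RS, RV, RW, RX, ST, SU, SX, TU, TV, TW, TX, UV, UW, UX, VX, WX
  2-simplices (18): PQV, PQW, PRS, PRV, PST, PTW, QRS, QRW, QSU, QUV, RVX, RWX, STX, SUX, TUV, TUW, TVX, UWX

Hence C_0 ≅ Z^9, C_1 ≅ Z^27, C_2 ≅ Z^18.

Boundary ∂_1: C_1 → C_0 is given by ∂[p,q] = [q] − [p]. For instance
  ∂RW = W − R.
The resulting 9×27 matrix has rank 8, and its Smith normal form has invariant factors (1,1,1,1,1,1,1,1).

∂_2: C_2 → C_1 acts by ∂[p,q,r] = [q,r] − [p,r] + [p,q]. For instance
  ∂TVX = VX − TX + TV,
  ∂QUV = UV − QV + QU.
As a 27×18 matrix over Z this has rank 18, with invariant factors (1,1,1,1,1,1,1,1,1,1,1,1,1,1,1,1,1,2).

From H_k ≅ ker(∂_k) / im(∂_{k+1}) we obtain:

  H_0: rank C_0 − rank ∂_1 = 9 − 8 = 1, and the invariant factors of ∂_1 are all 1, so H_0 ≅ Z.
  H_1: rank ker ∂_1 − rank ∂_2 = (27 − 8) − 18 = 1, and ∂_2 has invariant factor 2 > 1, so H_1 ≅ Z ⊕ Z/2.
  H_2: rank ker ∂_2 − rank ∂_3 = (18 − 18) − 0 = 0, and there is no ∂_3, so H_2 ≅ 0.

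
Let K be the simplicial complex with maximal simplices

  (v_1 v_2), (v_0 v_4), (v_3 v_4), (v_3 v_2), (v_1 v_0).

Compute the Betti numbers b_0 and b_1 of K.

b_0 = 1, b_1 = 1.

Order the vertices as v_0 < v_1 < v_2 < v_3 < v_4. Listing each simplex with vertices in this order, K has dimension 1 with simplices:

  0-simplices (5): [v_0], [v_1], [v_2], [v_3], [v_4]
  1-simplices (5): [v_0,v_1], [v_0,v_4], [v_1,v_2], [v_2,v_3], [v_3,v_4]

so the chain groups are C_0 ≅ Z^5, C_1 ≅ Z^5.

Boundary ∂_1: C_1 → C_0 maps an edge to its endpoints' difference, ∂[p,q] = q − p.
The resulting 5×5 matrix has rank 4, and its Smith normal form has invariant factors (1,1,1,1).

From H_k ≅ ker(∂_k) / im(∂_{k+1}) we obtain:

  H_0: rank C_0 − rank ∂_1 = 5 − 4 = 1, and the invariant factors of ∂_1 are all 1, so H_0 = Z.
  H_1: rank ker ∂_1 − rank ∂_2 = (5 − 4) − 0 = 1, and there is no ∂_2, so H_1 = Z.

Hence the Betti numbers are b_0 = 1, b_1 = 1.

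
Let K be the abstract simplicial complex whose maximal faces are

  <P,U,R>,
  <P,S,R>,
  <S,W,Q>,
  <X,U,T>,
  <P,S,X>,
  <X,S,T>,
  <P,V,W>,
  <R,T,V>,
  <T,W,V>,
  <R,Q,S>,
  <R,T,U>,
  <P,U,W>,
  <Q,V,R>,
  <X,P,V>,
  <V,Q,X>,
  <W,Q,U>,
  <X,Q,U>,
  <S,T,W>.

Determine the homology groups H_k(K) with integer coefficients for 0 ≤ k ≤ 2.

We work with the vertex ordering P < Q < R < S < T < U < V < W < X. The simplices of K, each written with vertices in increasing order, are:

  0-simplices (9): P, Q, R, S, T, U, V, W, X
  1-simplices (27): PR, PS, PU, PV, PW, PX, QR, QS, QU, QV, QW, QX, RS, RT, RU, RV, ST, SW, SX, TU, TV, TW, TX, UW, UX, VW, VX
  2-simplices (18): PRS, PRU, PSX, PUW, PVW, PVX, QRS, QRV, QSW, QUW, QUX, QVX, RTU, RTV, STW, STX, TUX, TVW

Hence C_0 ≅ Z^9, C_1 ≅ Z^27, C_2 ≅ Z^18.

∂_1: C_1 → C_0 sends each edge [p,q] (with p < q) to q − p. For instance
  ∂RU = U − R.
As a 9×27 matrix over Z this has rank 8, with invariant factors (1,1,1,1,1,1,1,1).

The boundary map ∂_2: C_2 → C_1 acts by ∂[p,q,r] = [q,r] − [p,r] + [p,q]. For instance
  ∂PSX = SX − PX + PS,
  ∂PRS = RS − PS + PR.
The resulting 27×18 matrix has rank 17, and its Smith normal form has invariant factors (1,1,1,1,1,1,1,1,1,1,1,1,1,1,1,1,1).

Computing H_k = (kernel of ∂_k) / (image of ∂_{k+1}):

  H_0: rank C_0 − rank ∂_1 = 9 − 8 = 1, and the invariant factors of ∂_1 are all 1, so H_0 = Z.
  H_1: rank ker ∂_1 − rank ∂_2 = (27 − 8) − 17 = 2, and the invariant factors of ∂_2 are all 1, so H_1 = Z^2.
  H_2: rank ker ∂_2 − rank ∂_3 = (18 − 17) − 0 = 1, and there is no ∂_3, so H_2 = Z.

H_0 ≅ Z,  H_1 ≅ Z^2,  H_2 ≅ Z.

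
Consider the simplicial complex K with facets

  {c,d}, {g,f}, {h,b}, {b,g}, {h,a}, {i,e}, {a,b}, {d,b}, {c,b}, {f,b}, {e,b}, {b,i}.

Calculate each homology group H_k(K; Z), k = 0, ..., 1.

We work with the vertex ordering a < b < c < d < e < f < g < h < i. The simplices of K, each written with vertices in increasing order, are:

  0-simplices (9): a, b, c, d, e, f, g, h, i
  1-simplices (12): ab, ah, bc, bd, be, bf, bg, bh, bi, cd, ei, fg

so the chain groups are C_0 ≅ Z^9, C_1 ≅ Z^12.

Boundary ∂_1: C_1 → C_0 sends each edge [p,q] (with p < q) to q − p. For instance
  ∂bd = d − b.
The resulting 9×12 matrix has rank 8, and its Smith normal form has invariant factors (1,1,1,1,1,1,1,1).

Reading off H_k = ker ∂_k / im ∂_{k+1}:

  H_0: rank C_0 − rank ∂_1 = 9 − 8 = 1, and the invariant factors of ∂_1 are all 1, so H_0 = Z.
  H_1: rank ker ∂_1 − rank ∂_2 = (12 − 8) − 0 = 4, and there is no ∂_2, so H_1 = Z^4.

As a check, the Euler characteristic is 9 − 12 = -3, which agrees with 1 − 4 = -3.

H_0 = Z,  H_1 = Z^4.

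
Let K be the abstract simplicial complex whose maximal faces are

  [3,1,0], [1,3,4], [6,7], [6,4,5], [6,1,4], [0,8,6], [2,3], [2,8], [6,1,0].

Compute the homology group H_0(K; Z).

H_0 = Z.

Order the vertices as 0 < 1 < 2 < 3 < 4 < 5 < 6 < 7 < 8. Listing each simplex with vertices in this order, K has dimension 2 with simplices:

  0-simplices (9): [0], [1], [2], [3], [4], [5], [6], [7], [8]
  1-simplices (15): [0,1], [0,3], [0,6], [0,8], [1,3], [1,4], [1,6], [2,3], [2,8], [3,4], [4,5], [4,6], [5,6], [6,7], [6,8]
  2-simplices (6): [0,1,3], [0,1,6], [0,6,8], [1,3,4], [1,4,6], [4,5,6]

so the chain groups are C_0 ≅ Z^9, C_1 ≅ Z^15, C_2 ≅ Z^6.

Boundary ∂_1: C_1 → C_0 is given by ∂[p,q] = [q] − [p].
As a 9×15 matrix over Z this has rank 8, with invariant factors (1,1,1,1,1,1,1,1).

Boundary ∂_2: C_2 → C_1 acts by ∂[p,q,r] = [q,r] − [p,r] + [p,q]. For instance
  ∂[1,3,4] = [3,4] − [1,4] + [1,3],
  ∂[1,4,6] = [4,6] − [1,6] + [1,4].
The resulting 15×6 matrix has rank 6, and its Smith normal form has invariant factors (1,1,1,1,1,1).

Reading off H_k = ker ∂_k / im ∂_{k+1}:

  H_0: rank C_0 − rank ∂_1 = 9 − 8 = 1, and the invariant factors of ∂_1 are all 1, so H_0 = Z.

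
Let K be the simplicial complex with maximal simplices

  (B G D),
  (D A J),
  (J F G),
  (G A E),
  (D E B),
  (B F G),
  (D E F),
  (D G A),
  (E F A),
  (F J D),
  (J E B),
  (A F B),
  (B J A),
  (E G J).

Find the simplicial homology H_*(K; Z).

H_0 ≅ Z,  H_1 ≅ Z^2,  H_2 ≅ Z.

K has 7 vertices, 21 edges, 14 triangles.
rank ∂_0 = 0, rank ∂_1 = 6 ⇒ b_0 = 7 − 0 − 6 = 1; all invariant factors of ∂_1 are 1 so no torsion. So H_0 = Z.
rank ∂_1 = 6, rank ∂_2 = 13 ⇒ b_1 = 21 − 6 − 13 = 2; all invariant factors of ∂_2 are 1 so no torsion. So H_1 = Z^2.
rank ∂_2 = 13, rank ∂_3 = 0 ⇒ b_2 = 14 − 13 − 0 = 1. So H_2 = Z.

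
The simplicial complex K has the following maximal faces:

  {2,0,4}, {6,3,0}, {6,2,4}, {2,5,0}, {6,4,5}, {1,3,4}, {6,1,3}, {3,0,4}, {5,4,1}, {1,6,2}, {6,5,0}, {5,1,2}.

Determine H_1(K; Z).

Order the vertices as 0 < 1 < 2 < 3 < 4 < 5 < 6. Listing each simplex with vertices in this order, K has dimension 2 with simplices:

  0-simplices (7): [0], [1], [2], [3], [4], [5], [6]
  1-simplices (18): [0,2], [0,3], [0,4], [0,5], [0,6], [1,2], [1,3], [1,4], [1,5], [1,6], [2,4], [2,5], [2,6], [3,4], [3,6], [4,5], [4,6], [5,6]
  2-simplices (12): [0,2,4], [0,2,5], [0,3,4], [0,3,6], [0,5,6], [1,2,5], [1,2,6], [1,3,4], [1,3,6], [1,4,5], [2,4,6], [4,5,6]

Hence C_0 ≅ Z^7, C_1 ≅ Z^18, C_2 ≅ Z^12.

∂_1: C_1 → C_0 maps an edge to its endpoints' difference, ∂[p,q] = q − p. For instance
  ∂[1,4] = [4] − [1].
As a 7×18 matrix over Z this has rank 6, with invariant factors (1,1,1,1,1,1).

Boundary ∂_2: C_2 → C_1 acts by ∂[p,q,r] = [q,r] − [p,r] + [p,q]. For instance
  ∂[2,4,6] = [4,6] − [2,6] + [2,4],
  ∂[1,3,6] = [3,6] − [1,6] + [1,3].
As a 18×12 matrix over Z this has rank 12, with invariant factors (1,1,1,1,1,1,1,1,1,1,1,2).

From H_k ≅ ker(∂_k) / im(∂_{k+1}) we obtain:

  H_1: rank ker ∂_1 − rank ∂_2 = (18 − 6) − 12 = 0, and ∂_2 has invariant factor 2 > 1, so H_1 ≅ Z/2.

H_1 ≅ Z/2.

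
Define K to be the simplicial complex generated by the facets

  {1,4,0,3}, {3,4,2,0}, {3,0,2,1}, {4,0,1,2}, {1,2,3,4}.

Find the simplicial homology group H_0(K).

Take the total order 0 < 1 < 2 < 3 < 4 on the vertex set. Then K (dimension 3) consists of the simplices:

  0-simplices (5): [0], [1], [2], [3], [4]
  1-simplices (10): [0,1], [0,2], [0,3], [0,4], [1,2], [1,3], [1,4], [2,3], [2,4], [3,4]
  2-simplices (10): [0,1,2], [0,1,3], [0,1,4], [0,2,3], [0,2,4], [0,3,4], [1,2,3], [1,2,4], [1,3,4], [2,3,4]
  3-simplices (5): [0,1,2,3], [0,1,2,4], [0,1,3,4], [0,2,3,4], [1,2,3,4]

Hence C_0 ≅ Z^5, C_1 ≅ Z^10, C_2 ≅ Z^10, C_3 ≅ Z^5.

Boundary ∂_1: C_1 → C_0 is given by ∂[p,q] = [q] − [p]. For instance
  ∂[0,4] = [4] − [0].
The resulting 5×10 matrix has rank 4, and its Smith normal form has invariant factors (1,1,1,1).

The boundary map ∂_2: C_2 → C_1 maps a triangle to the signed sum of its edges. For instance
  ∂[2,3,4] = [3,4] − [2,4] + [2,3],
  ∂[0,1,2] = [1,2] − [0,2] + [0,1].
As a 10×10 matrix over Z this has rank 6, with invariant factors (1,1,1,1,1,1).

Boundary ∂_3: C_3 → C_2 sends each 3-simplex σ to the alternating sum Σ_i (−1)^i (σ with its i-th vertex removed). For instance
  ∂[0,2,3,4] = [2,3,4] − [0,3,4] + [0,2,4] − [0,2,3],
  ∂[0,1,3,4] = [1,3,4] − [0,3,4] + [0,1,4] − [0,1,3].
This gives a 10×5 integer matrix of rank 4; reducing to Smith normal form yields diagonal entries (1,1,1,1).

From H_k ≅ ker(∂_k) / im(∂_{k+1}) we obtain:

  H_0: rank C_0 − rank ∂_1 = 5 − 4 = 1, and the invariant factors of ∂_1 are all 1, so H_0 = Z.

H_0 ≅ Z.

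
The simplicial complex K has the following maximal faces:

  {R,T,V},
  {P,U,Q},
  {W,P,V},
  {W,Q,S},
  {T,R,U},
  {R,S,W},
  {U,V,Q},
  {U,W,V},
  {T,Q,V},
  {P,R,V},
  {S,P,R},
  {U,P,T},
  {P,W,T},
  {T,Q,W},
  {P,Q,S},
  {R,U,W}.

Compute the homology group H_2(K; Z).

H_2 ≅ Z.

Fix the vertex order P < Q < R < S < T < U < V < W and write every simplex with vertices in increasing order. Then dim K = 2 and the simplices of K are:

  0-simplices (8): P, Q, R, S, T, U, V, W
  1-simplices (24): PQ, PR, PS, PT, PU, PV, PW, QS, QT, QU, QV, QW, RS, RT, RU, RV, RW, SW, TU, TV, TW, UV, UW, VW
  2-simplices (16): PQS, PQU, PRS, PRV, PTU, PTW, PVW, QSW, QTV, QTW, QUV, RSW, RTU, RTV, RUW, UVW

so the chain groups are C_0 ≅ Z^8, C_1 ≅ Z^24, C_2 ≅ Z^16.

The boundary map ∂_1: C_1 → C_0 sends each edge [p,q] (with p < q) to q − p. For instance
  ∂SW = W − S.
As a 8×24 matrix over Z this has rank 7, with invariant factors (1,1,1,1,1,1,1).

The boundary map ∂_2: C_2 → C_1 maps a triangle to the signed sum of its edges. For instance
  ∂QUV = UV − QV + QU,
  ∂RTV = TV − RV + RT.
This gives a 24×16 integer matrix of rank 15; reducing to Smith normal form yields diagonal entries (1,1,1,1,1,1,1,1,1,1,1,1,1,1,1).

Computing H_k = (kernel of ∂_k) / (image of ∂_{k+1}):

  H_2: rank ker ∂_2 − rank ∂_3 = (16 − 15) − 0 = 1, and there is no ∂_3, so H_2 ≅ Z.

(K is a triangulation of the torus T^2.)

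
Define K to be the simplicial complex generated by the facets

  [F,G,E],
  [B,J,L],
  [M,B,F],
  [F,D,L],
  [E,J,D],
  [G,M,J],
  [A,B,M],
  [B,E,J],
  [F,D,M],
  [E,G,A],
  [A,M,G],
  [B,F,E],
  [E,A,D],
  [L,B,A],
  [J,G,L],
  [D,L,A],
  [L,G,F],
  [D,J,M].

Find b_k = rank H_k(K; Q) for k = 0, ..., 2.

b_0 = 1, b_1 = 2, b_2 = 1.

Fix the vertex order A < B < D < E < F < G < J < L < M and write every simplex with vertices in increasing order. Then dim K = 2 and the simplices of K are:

  0-simplices (9): A, B, D, E, F, G, J, L, M
  1-simplices (27): AB, AD, AE, AG, AL, AM, BE, BF, BJ, BL, BM, DE, DF, DJ, DL, DM, EF, EG, EJ, FG, FL, FM, GJ, GL, GM, JL, JM
  2-simplices (18): ABL, ABM, ADE, ADL, AEG, AGM, BEF, BEJ, BFM, BJL, DEJ, DFL, DFM, DJM, EFG, FGL, GJL, GJM

so the chain groups are C_0 ≅ Z^9, C_1 ≅ Z^27, C_2 ≅ Z^18.

Boundary ∂_1: C_1 → C_0 is given by ∂[p,q] = [q] − [p].
As a 9×27 matrix over Z this has rank 8, with invariant factors (1,1,1,1,1,1,1,1).

Boundary ∂_2: C_2 → C_1 sends each 2-simplex [p,q,r] to [q,r] − [p,r] + [p,q]. For instance
  ∂ADE = DE − AE + AD,
  ∂AEG = EG − AG + AE.
The 27×18 boundary matrix has rank 17 and Smith normal form diag(1,1,1,1,1,1,1,1,1,1,1,1,1,1,1,1,1).

From H_k ≅ ker(∂_k) / im(∂_{k+1}) we obtain:

  H_0: rank C_0 − rank ∂_1 = 9 − 8 = 1, and the invariant factors of ∂_1 are all 1, so H_0 ≅ Z.
  H_1: rank ker ∂_1 − rank ∂_2 = (27 − 8) − 17 = 2, and the invariant factors of ∂_2 are all 1, so H_1 ≅ Z^2.
  H_2: rank ker ∂_2 − rank ∂_3 = (18 − 17) − 0 = 1, and there is no ∂_3, so H_2 ≅ Z.

(K is a triangulation of the torus T^2.)

Hence the Betti numbers are b_0 = 1, b_1 = 2, b_2 = 1.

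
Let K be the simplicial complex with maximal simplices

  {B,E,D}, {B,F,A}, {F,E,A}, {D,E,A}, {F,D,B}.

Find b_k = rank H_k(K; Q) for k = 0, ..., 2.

b_0 = 1, b_1 = 1, b_2 = 0.

We work with the vertex ordering A < B < D < E < F. The simplices of K, each written with vertices in increasing order, are:

  0-simplices (5): A, B, D, E, F
  1-simplices (10): AB, AD, AE, AF, BD, BE, BF, DE, DF, EF
  2-simplices (5): ABF, ADE, AEF, BDE, BDF

giving chain groups C_0 ≅ Z^5, C_1 ≅ Z^10, C_2 ≅ Z^5.

∂_1: C_1 → C_0 sends each edge [p,q] (with p < q) to q − p. For instance
  ∂DE = E − D.
This gives a 5×10 integer matrix of rank 4; reducing to Smith normal form yields diagonal entries (1,1,1,1).

The boundary map ∂_2: C_2 → C_1 acts by ∂[p,q,r] = [q,r] − [p,r] + [p,q]. For instance
  ∂ABF = BF − AF + AB,
  ∂ADE = DE − AE + AD.
This gives a 10×5 integer matrix of rank 5; reducing to Smith normal form yields diagonal entries (1,1,1,1,1).

Computing H_k = (kernel of ∂_k) / (image of ∂_{k+1}):

  H_0: rank C_0 − rank ∂_1 = 5 − 4 = 1, and the invariant factors of ∂_1 are all 1, so H_0 ≅ Z.
  H_1: rank ker ∂_1 − rank ∂_2 = (10 − 4) − 5 = 1, and the invariant factors of ∂_2 are all 1, so H_1 ≅ Z.
  H_2: rank ker ∂_2 − rank ∂_3 = (5 − 5) − 0 = 0, and there is no ∂_3, so H_2 ≅ 0.

(K is a triangulation of the Möbius band.)

Hence the Betti numbers are b_0 = 1, b_1 = 1, b_2 = 0.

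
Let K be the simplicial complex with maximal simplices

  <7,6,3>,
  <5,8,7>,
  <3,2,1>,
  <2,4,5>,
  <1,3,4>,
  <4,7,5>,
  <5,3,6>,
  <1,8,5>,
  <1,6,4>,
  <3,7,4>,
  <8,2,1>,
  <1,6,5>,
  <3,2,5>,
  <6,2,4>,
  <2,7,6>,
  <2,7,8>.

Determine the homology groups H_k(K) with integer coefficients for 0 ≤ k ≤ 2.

We work with the vertex ordering 1 < 2 < 3 < 4 < 5 < 6 < 7 < 8. The simplices of K, each written with vertices in increasing order, are:

  0-simplices (8): [1], [2], [3], [4], [5], [6], [7], [8]
  1-simplices (24): (24 of them)
  2-simplices (16): [1,2,3], [1,2,8], [1,3,4], [1,4,6], [1,5,6], [1,5,8], [2,3,5], [2,4,5], [2,4,6], [2,6,7], [2,7,8], [3,4,7], [3,5,6], [3,6,7], [4,5,7], [5,7,8]

so the chain groups are C_0 ≅ Z^8, C_1 ≅ Z^24, C_2 ≅ Z^16.

The boundary map ∂_1: C_1 → C_0 is given by ∂[p,q] = [q] − [p]. For instance
  ∂[3,7] = [7] − [3].
As a 8×24 matrix over Z this has rank 7, with invariant factors (1,1,1,1,1,1,1).

Boundary ∂_2: C_2 → C_1 maps a triangle to the signed sum of its edges. For instance
  ∂[2,6,7] = [6,7] − [2,7] + [2,6],
  ∂[3,4,7] = [4,7] − [3,7] + [3,4].
This gives a 24×16 integer matrix of rank 15; reducing to Smith normal form yields diagonal entries (1,1,1,1,1,1,1,1,1,1,1,1,1,1,1).

Reading off H_k = ker ∂_k / im ∂_{k+1}:

  H_0: rank C_0 − rank ∂_1 = 8 − 7 = 1, and the invariant factors of ∂_1 are all 1, so H_0 ≅ Z.
  H_1: rank ker ∂_1 − rank ∂_2 = (24 − 7) − 15 = 2, and the invariant factors of ∂_2 are all 1, so H_1 ≅ Z^2.
  H_2: rank ker ∂_2 − rank ∂_3 = (16 − 15) − 0 = 1, and there is no ∂_3, so H_2 ≅ Z.

(K is a triangulation of the torus T^2.)

H_0 ≅ Z,  H_1 ≅ Z^2,  H_2 ≅ Z.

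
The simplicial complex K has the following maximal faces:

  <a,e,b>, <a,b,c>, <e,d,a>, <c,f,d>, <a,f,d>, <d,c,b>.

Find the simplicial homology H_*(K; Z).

We work with the vertex ordering a < b < c < d < e < f. The simplices of K, each written with vertices in increasing order, are:

  0-simplices (6): a, b, c, d, e, f
  1-simplices (12): ab, ac, ad, ae, af, bc, bd, be, cd, cf, de, df
  2-simplices (6): abc, abe, ade, adf, bcd, cdf

giving chain groups C_0 ≅ Z^6, C_1 ≅ Z^12, C_2 ≅ Z^6.

∂_1: C_1 → C_0 is given by ∂[p,q] = [q] − [p].
The 6×12 boundary matrix has rank 5 and Smith normal form diag(1,1,1,1,1).

The boundary map ∂_2: C_2 → C_1 acts by ∂[p,q,r] = [q,r] − [p,r] + [p,q]. For instance
  ∂ade = de − ae + ad,
  ∂abe = be − ae + ab.
As a 12×6 matrix over Z this has rank 6, with invariant factors (1,1,1,1,1,1).

From H_k ≅ ker(∂_k) / im(∂_{k+1}) we obtain:

  H_0: rank C_0 − rank ∂_1 = 6 − 5 = 1, and the invariant factors of ∂_1 are all 1, so H_0 ≅ Z.
  H_1: rank ker ∂_1 − rank ∂_2 = (12 − 5) − 6 = 1, and the invariant factors of ∂_2 are all 1, so H_1 ≅ Z.
  H_2: rank ker ∂_2 − rank ∂_3 = (6 − 6) − 0 = 0, and there is no ∂_3, so H_2 ≅ 0.

H_0 ≅ Z,  H_1 ≅ Z,  H_2 = 0.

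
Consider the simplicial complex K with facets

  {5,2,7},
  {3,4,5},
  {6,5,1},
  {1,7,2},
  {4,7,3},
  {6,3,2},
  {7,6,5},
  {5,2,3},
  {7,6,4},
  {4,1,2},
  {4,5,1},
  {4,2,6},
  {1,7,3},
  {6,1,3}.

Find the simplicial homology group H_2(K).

H_2 = Z.

We work with the vertex ordering 1 < 2 < 3 < 4 < 5 < 6 < 7. The simplices of K, each written with vertices in increasing order, are:

  0-simplices (7): [1], [2], [3], [4], [5], [6], [7]
  1-simplices (21): [1,2], [1,3], [1,4], [1,5], [1,6], [1,7], [2,3], [2,4], [2,5], [2,6], [2,7], [3,4], [3,5], [3,6], [3,7], [4,5], [4,6], [4,7], [5,6], [5,7], [6,7]
  2-simplices (14): [1,2,4], [1,2,7], [1,3,6], [1,3,7], [1,4,5], [1,5,6], [2,3,5], [2,3,6], [2,4,6], [2,5,7], [3,4,5], [3,4,7], [4,6,7], [5,6,7]

so the chain groups are C_0 ≅ Z^7, C_1 ≅ Z^21, C_2 ≅ Z^14.

Boundary ∂_1: C_1 → C_0 sends each edge [p,q] (with p < q) to q − p. For instance
  ∂[3,5] = [5] − [3].
This gives a 7×21 integer matrix of rank 6; reducing to Smith normal form yields diagonal entries (1,1,1,1,1,1).

The boundary map ∂_2: C_2 → C_1 sends each 2-simplex [p,q,r] to [q,r] − [p,r] + [p,q]. For instance
  ∂[2,3,6] = [3,6] − [2,6] + [2,3],
  ∂[1,3,7] = [3,7] − [1,7] + [1,3].
This gives a 21×14 integer matrix of rank 13; reducing to Smith normal form yields diagonal entries (1,1,1,1,1,1,1,1,1,1,1,1,1).

Now H_k = ker ∂_k / im ∂_{k+1}, so:

  H_2: rank ker ∂_2 − rank ∂_3 = (14 − 13) − 0 = 1, and there is no ∂_3, so H_2 = Z.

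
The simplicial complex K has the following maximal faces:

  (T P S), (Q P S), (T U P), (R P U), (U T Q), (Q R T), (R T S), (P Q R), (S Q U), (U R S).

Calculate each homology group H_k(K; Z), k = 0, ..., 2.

H_0 = Z,  H_1 = Z/2Z,  H_2 = 0.

We work with the vertex ordering P < Q < R < S < T < U. The simplices of K, each written with vertices in increasing order, are:

  0-simplices (6): P, Q, R, S, T, U
  1-simplices (15): PQ, PR, PS, PT, PU, QR, QS, QT, QU, RS, RT, RU, ST, SU, TU
  2-simplices (10): PQR, PQS, PRU, PST, PTU, QRT, QSU, QTU, RST, RSU

Hence C_0 ≅ Z^6, C_1 ≅ Z^15, C_2 ≅ Z^10.

The boundary map ∂_1: C_1 → C_0 is given by ∂[p,q] = [q] − [p]. For instance
  ∂PU = U − P.
The resulting 6×15 matrix has rank 5, and its Smith normal form has invariant factors (1,1,1,1,1).

Boundary ∂_2: C_2 → C_1 sends each 2-simplex [p,q,r] to [q,r] − [p,r] + [p,q]. For instance
  ∂PTU = TU − PU + PT,
  ∂PST = ST − PT + PS.
As a 15×10 matrix over Z this has rank 10, with invariant factors (1,1,1,1,1,1,1,1,1,2).

Computing H_k = (kernel of ∂_k) / (image of ∂_{k+1}):

  H_0: rank C_0 − rank ∂_1 = 6 − 5 = 1, and the invariant factors of ∂_1 are all 1, so H_0 = Z.
  H_1: rank ker ∂_1 − rank ∂_2 = (15 − 5) − 10 = 0, and ∂_2 has invariant factor 2 > 1, so H_1 = Z/2Z.
  H_2: rank ker ∂_2 − rank ∂_3 = (10 − 10) − 0 = 0, and there is no ∂_3, so H_2 = 0.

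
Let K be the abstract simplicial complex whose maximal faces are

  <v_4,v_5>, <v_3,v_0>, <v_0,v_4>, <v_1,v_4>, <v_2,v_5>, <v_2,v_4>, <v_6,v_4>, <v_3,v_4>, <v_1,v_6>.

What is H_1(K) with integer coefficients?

Fix the vertex order v_0 < v_1 < v_2 < v_3 < v_4 < v_5 < v_6 and write every simplex with vertices in increasing order. Then dim K = 1 and the simplices of K are:

  0-simplices (7): [v_0], [v_1], [v_2], [v_3], [v_4], [v_5], [v_6]
  1-simplices (9): [v_0,v_3], [v_0,v_4], [v_1,v_4], [v_1,v_6], [v_2,v_4], [v_2,v_5], [v_3,v_4], [v_4,v_5], [v_4,v_6]

so the chain groups are C_0 ≅ Z^7, C_1 ≅ Z^9.

∂_1: C_1 → C_0 is given by ∂[p,q] = [q] − [p]. For instance
  ∂[v_2,v_5] = [v_5] − [v_2].
The 7×9 boundary matrix has rank 6 and Smith normal form diag(1,1,1,1,1,1).

Now H_k = ker ∂_k / im ∂_{k+1}, so:

  H_1: rank ker ∂_1 − rank ∂_2 = (9 − 6) − 0 = 3, and there is no ∂_2, so H_1 ≅ Z^3.

(K is a triangulation of a wedge of 3 circles.)

H_1 ≅ Z^3.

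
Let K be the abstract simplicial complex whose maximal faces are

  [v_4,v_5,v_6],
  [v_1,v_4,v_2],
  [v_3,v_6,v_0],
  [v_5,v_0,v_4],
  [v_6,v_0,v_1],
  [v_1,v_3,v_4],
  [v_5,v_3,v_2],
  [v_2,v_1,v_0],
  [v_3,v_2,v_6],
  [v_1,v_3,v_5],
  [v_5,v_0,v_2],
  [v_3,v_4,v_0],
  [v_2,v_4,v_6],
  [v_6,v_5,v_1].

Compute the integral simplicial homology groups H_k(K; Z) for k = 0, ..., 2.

H_0 ≅ Z,  H_1 ≅ Z^2,  H_2 ≅ Z.

K has 7 vertices, 21 edges, 14 triangles.
rank ∂_0 = 0, rank ∂_1 = 6 ⇒ b_0 = 7 − 0 − 6 = 1; all invariant factors of ∂_1 are 1 so no torsion. So H_0 ≅ Z.
rank ∂_1 = 6, rank ∂_2 = 13 ⇒ b_1 = 21 − 6 − 13 = 2; all invariant factors of ∂_2 are 1 so no torsion. So H_1 ≅ Z^2.
rank ∂_2 = 13, rank ∂_3 = 0 ⇒ b_2 = 14 − 13 − 0 = 1. So H_2 ≅ Z.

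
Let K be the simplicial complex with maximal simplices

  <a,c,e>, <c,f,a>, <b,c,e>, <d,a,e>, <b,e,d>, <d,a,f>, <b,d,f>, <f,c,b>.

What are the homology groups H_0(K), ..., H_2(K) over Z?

H_0 = Z,  H_1 = 0,  H_2 = Z.

Take the total order a < b < c < d < e < f on the vertex set. Then K (dimension 2) consists of the simplices:

  0-simplices (6): a, b, c, d, e, f
  1-simplices (12): ac, ad, ae, af, bc, bd, be, bf, ce, cf, de, df
  2-simplices (8): ace, acf, ade, adf, bce, bcf, bde, bdf

so the chain groups are C_0 ≅ Z^6, C_1 ≅ Z^12, C_2 ≅ Z^8.

Boundary ∂_1: C_1 → C_0 maps an edge to its endpoints' difference, ∂[p,q] = q − p.
The 6×12 boundary matrix has rank 5 and Smith normal form diag(1,1,1,1,1).

Boundary ∂_2: C_2 → C_1 maps a triangle to the signed sum of its edges. For instance
  ∂bde = de − be + bd,
  ∂acf = cf − af + ac.
The resulting 12×8 matrix has rank 7, and its Smith normal form has invariant factors (1,1,1,1,1,1,1).

Now H_k = ker ∂_k / im ∂_{k+1}, so:

  H_0: rank C_0 − rank ∂_1 = 6 − 5 = 1, and the invariant factors of ∂_1 are all 1, so H_0 ≅ Z.
  H_1: rank ker ∂_1 − rank ∂_2 = (12 − 5) − 7 = 0, and the invariant factors of ∂_2 are all 1, so H_1 ≅ 0.
  H_2: rank ker ∂_2 − rank ∂_3 = (8 − 7) − 0 = 1, and there is no ∂_3, so H_2 ≅ Z.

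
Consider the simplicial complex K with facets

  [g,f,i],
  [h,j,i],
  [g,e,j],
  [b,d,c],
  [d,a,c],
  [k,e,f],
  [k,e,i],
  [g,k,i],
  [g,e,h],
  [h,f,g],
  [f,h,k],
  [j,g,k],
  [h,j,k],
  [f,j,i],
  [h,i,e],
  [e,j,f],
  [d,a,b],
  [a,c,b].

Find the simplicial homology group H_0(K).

H_0 = Z^2.

K has 11 vertices, 27 edges, 18 triangles.
rank ∂_0 = 0, rank ∂_1 = 9 ⇒ b_0 = 11 − 0 − 9 = 2; all invariant factors of ∂_1 are 1 so no torsion. So H_0 = Z^2.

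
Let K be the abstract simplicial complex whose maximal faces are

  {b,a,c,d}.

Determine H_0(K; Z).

H_0 ≅ Z.

Fix the vertex order a < b < c < d and write every simplex with vertices in increasing order. Then dim K = 3 and the simplices of K are:

  0-simplices (4): a, b, c, d
  1-simplices (6): ab, ac, ad, bc, bd, cd
  2-simplices (4): abc, abd, acd, bcd
  3-simplices (1): abcd

giving chain groups C_0 ≅ Z^4, C_1 ≅ Z^6, C_2 ≅ Z^4, C_3 ≅ Z^1.

Boundary ∂_1: C_1 → C_0 sends each edge [p,q] (with p < q) to q − p.
This gives a 4×6 integer matrix of rank 3; reducing to Smith normal form yields diagonal entries (1,1,1).

∂_2: C_2 → C_1 sends each 2-simplex [p,q,r] to [q,r] − [p,r] + [p,q]. For instance
  ∂abd = bd − ad + ab,
  ∂acd = cd − ad + ac.
The 6×4 boundary matrix has rank 3 and Smith normal form diag(1,1,1).

Boundary ∂_3: C_3 → C_2 sends each 3-simplex σ to the alternating sum Σ_i (−1)^i (σ with its i-th vertex removed). For instance
  ∂abcd = bcd − acd + abd − abc.
As a 4×1 matrix over Z this has rank 1, with invariant factors (1).

From H_k ≅ ker(∂_k) / im(∂_{k+1}) we obtain:

  H_0: rank C_0 − rank ∂_1 = 4 − 3 = 1, and the invariant factors of ∂_1 are all 1, so H_0 = Z.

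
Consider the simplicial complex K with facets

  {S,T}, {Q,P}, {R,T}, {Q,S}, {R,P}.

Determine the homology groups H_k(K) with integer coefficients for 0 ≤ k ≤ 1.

H_0 = Z,  H_1 = Z.

Fix the vertex order P < Q < R < S < T and write every simplex with vertices in increasing order. Then dim K = 1 and the simplices of K are:

  0-simplices (5): P, Q, R, S, T
  1-simplices (5): PQ, PR, QS, RT, ST

Hence C_0 ≅ Z^5, C_1 ≅ Z^5.

∂_1: C_1 → C_0 maps an edge to its endpoints' difference, ∂[p,q] = q − p. For instance
  ∂QS = S − Q.
This gives a 5×5 integer matrix of rank 4; reducing to Smith normal form yields diagonal entries (1,1,1,1).

From H_k ≅ ker(∂_k) / im(∂_{k+1}) we obtain:

  H_0: rank C_0 − rank ∂_1 = 5 − 4 = 1, and the invariant factors of ∂_1 are all 1, so H_0 ≅ Z.
  H_1: rank ker ∂_1 − rank ∂_2 = (5 − 4) − 0 = 1, and there is no ∂_2, so H_1 ≅ Z.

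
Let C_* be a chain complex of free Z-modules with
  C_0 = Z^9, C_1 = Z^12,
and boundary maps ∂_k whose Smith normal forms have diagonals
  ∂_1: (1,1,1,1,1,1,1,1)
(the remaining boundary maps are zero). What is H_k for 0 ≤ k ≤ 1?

H_0 ≅ Z,  H_1 ≅ Z^4.

H_0: b_0 = 9 − 0 − 8 = 1; torsion from ∂_1 factors > 1: none. So H_0 ≅ Z.
H_1: b_1 = 12 − 8 − 0 = 4; torsion from ∂_2 factors > 1: none. So H_1 ≅ Z^4.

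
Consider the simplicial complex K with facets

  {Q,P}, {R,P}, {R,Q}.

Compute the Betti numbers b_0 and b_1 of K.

Order the vertices as P < Q < R. Listing each simplex with vertices in this order, K has dimension 1 with simplices:

  0-simplices (3): P, Q, R
  1-simplices (3): PQ, PR, QR

giving chain groups C_0 ≅ Z^3, C_1 ≅ Z^3.

Boundary ∂_1: C_1 → C_0 sends each edge [p,q] (with p < q) to q − p.
This gives a 3×3 integer matrix of rank 2; reducing to Smith normal form yields diagonal entries (1,1).

Now H_k = ker ∂_k / im ∂_{k+1}, so:

  H_0: rank C_0 − rank ∂_1 = 3 − 2 = 1, and the invariant factors of ∂_1 are all 1, so H_0 ≅ Z.
  H_1: rank ker ∂_1 − rank ∂_2 = (3 − 2) − 0 = 1, and there is no ∂_2, so H_1 ≅ Z.

Hence the Betti numbers are b_0 = 1, b_1 = 1.

b_0 = 1, b_1 = 1.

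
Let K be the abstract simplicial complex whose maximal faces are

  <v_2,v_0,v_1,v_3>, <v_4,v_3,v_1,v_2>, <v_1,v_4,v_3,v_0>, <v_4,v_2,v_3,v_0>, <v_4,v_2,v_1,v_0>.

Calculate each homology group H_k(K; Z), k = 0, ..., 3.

H_0 = Z,  H_1 = 0,  H_2 = 0,  H_3 = Z.

Order the vertices as v_0 < v_1 < v_2 < v_3 < v_4. Listing each simplex with vertices in this order, K has dimension 3 with simplices:

  0-simplices (5): [v_0], [v_1], [v_2], [v_3], [v_4]
  1-simplices (10): [v_0,v_1], [v_0,v_2], [v_0,v_3], [v_0,v_4], [v_1,v_2], [v_1,v_3], [v_1,v_4], [v_2,v_3], [v_2,v_4], [v_3,v_4]
  2-simplices (10): [v_0,v_1,v_2], [v_0,v_1,v_3], [v_0,v_1,v_4], [v_0,v_2,v_3], [v_0,v_2,v_4], [v_0,v_3,v_4], [v_1,v_2,v_3], [v_1,v_2,v_4], [v_1,v_3,v_4], [v_2,v_3,v_4]
  3-simplices (5): [v_0,v_1,v_2,v_3], [v_0,v_1,v_2,v_4], [v_0,v_1,v_3,v_4], [v_0,v_2,v_3,v_4], [v_1,v_2,v_3,v_4]

giving chain groups C_0 ≅ Z^5, C_1 ≅ Z^10, C_2 ≅ Z^10, C_3 ≅ Z^5.

Boundary ∂_1: C_1 → C_0 sends each edge [p,q] (with p < q) to q − p.
The 5×10 boundary matrix has rank 4 and Smith normal form diag(1,1,1,1).

∂_2: C_2 → C_1 sends each 2-simplex [p,q,r] to [q,r] − [p,r] + [p,q]. For instance
  ∂[v_0,v_1,v_3] = [v_1,v_3] − [v_0,v_3] + [v_0,v_1],
  ∂[v_1,v_2,v_4] = [v_2,v_4] − [v_1,v_4] + [v_1,v_2].
The 10×10 boundary matrix has rank 6 and Smith normal form diag(1,1,1,1,1,1).

The boundary map ∂_3: C_3 → C_2 sends each 3-simplex σ to the alternating sum Σ_i (−1)^i (σ with its i-th vertex removed). For instance
  ∂[v_0,v_1,v_2,v_3] = [v_1,v_2,v_3] − [v_0,v_2,v_3] + [v_0,v_1,v_3] − [v_0,v_1,v_2],
  ∂[v_0,v_2,v_3,v_4] = [v_2,v_3,v_4] − [v_0,v_3,v_4] + [v_0,v_2,v_4] − [v_0,v_2,v_3].
The resulting 10×5 matrix has rank 4, and its Smith normal form has invariant factors (1,1,1,1).

Computing H_k = (kernel of ∂_k) / (image of ∂_{k+1}):

  H_0: rank C_0 − rank ∂_1 = 5 − 4 = 1, and the invariant factors of ∂_1 are all 1, so H_0 = Z.
  H_1: rank ker ∂_1 − rank ∂_2 = (10 − 4) − 6 = 0, and the invariant factors of ∂_2 are all 1, so H_1 = 0.
  H_2: rank ker ∂_2 − rank ∂_3 = (10 − 6) − 4 = 0, and the invariant factors of ∂_3 are all 1, so H_2 = 0.
  H_3: rank ker ∂_3 − rank ∂_4 = (5 − 4) − 0 = 1, and there is no ∂_4, so H_3 = Z.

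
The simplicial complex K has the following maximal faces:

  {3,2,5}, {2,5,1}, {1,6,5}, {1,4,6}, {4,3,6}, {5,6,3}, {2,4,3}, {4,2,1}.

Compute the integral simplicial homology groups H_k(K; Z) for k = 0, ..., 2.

H_0 = Z,  H_1 = 0,  H_2 = Z.

Fix the vertex order 1 < 2 < 3 < 4 < 5 < 6 and write every simplex with vertices in increasing order. Then dim K = 2 and the simplices of K are:

  0-simplices (6): [1], [2], [3], [4], [5], [6]
  1-simplices (12): [1,2], [1,4], [1,5], [1,6], [2,3], [2,4], [2,5], [3,4], [3,5], [3,6], [4,6], [5,6]
  2-simplices (8): [1,2,4], [1,2,5], [1,4,6], [1,5,6], [2,3,4], [2,3,5], [3,4,6], [3,5,6]

so the chain groups are C_0 ≅ Z^6, C_1 ≅ Z^12, C_2 ≅ Z^8.

The boundary map ∂_1: C_1 → C_0 maps an edge to its endpoints' difference, ∂[p,q] = q − p. For instance
  ∂[2,3] = [3] − [2].
The resulting 6×12 matrix has rank 5, and its Smith normal form has invariant factors (1,1,1,1,1).

The boundary map ∂_2: C_2 → C_1 acts by ∂[p,q,r] = [q,r] − [p,r] + [p,q]. For instance
  ∂[1,4,6] = [4,6] − [1,6] + [1,4],
  ∂[3,4,6] = [4,6] − [3,6] + [3,4].
The 12×8 boundary matrix has rank 7 and Smith normal form diag(1,1,1,1,1,1,1).

Reading off H_k = ker ∂_k / im ∂_{k+1}:

  H_0: rank C_0 − rank ∂_1 = 6 − 5 = 1, and the invariant factors of ∂_1 are all 1, so H_0 ≅ Z.
  H_1: rank ker ∂_1 − rank ∂_2 = (12 − 5) − 7 = 0, and the invariant factors of ∂_2 are all 1, so H_1 ≅ 0.
  H_2: rank ker ∂_2 − rank ∂_3 = (8 − 7) − 0 = 1, and there is no ∂_3, so H_2 ≅ Z.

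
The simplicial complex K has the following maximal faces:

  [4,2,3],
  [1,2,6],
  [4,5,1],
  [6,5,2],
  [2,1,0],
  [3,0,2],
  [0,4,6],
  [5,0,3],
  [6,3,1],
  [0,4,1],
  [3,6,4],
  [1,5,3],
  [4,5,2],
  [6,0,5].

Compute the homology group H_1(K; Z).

K has 7 vertices, 21 edges, 14 triangles.
rank ∂_1 = 6, rank ∂_2 = 13 ⇒ b_1 = 21 − 6 − 13 = 2; all invariant factors of ∂_2 are 1 so no torsion. So H_1 ≅ Z^2.

H_1 ≅ Z^2.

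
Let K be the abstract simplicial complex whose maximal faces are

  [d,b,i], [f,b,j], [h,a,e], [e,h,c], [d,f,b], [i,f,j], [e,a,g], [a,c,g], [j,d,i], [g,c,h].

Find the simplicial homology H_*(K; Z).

H_0 = Z^2,  H_1 = Z^2,  H_2 = 0.

We work with the vertex ordering a < b < c < d < e < f < g < h < i < j. The simplices of K, each written with vertices in increasing order, are:

  0-simplices (10): a, b, c, d, e, f, g, h, i, j
  1-simplices (20): ac, ae, ag, ah, bd, bf, bi, bj, ce, cg, ch, df, di, dj, eg, eh, fi, fj, gh, ij
  2-simplices (10): acg, aeg, aeh, bdf, bdi, bfj, ceh, cgh, dij, fij

giving chain groups C_0 ≅ Z^10, C_1 ≅ Z^20, C_2 ≅ Z^10.

The boundary map ∂_1: C_1 → C_0 sends each edge [p,q] (with p < q) to q − p. For instance
  ∂dj = j − d.
As a 10×20 matrix over Z this has rank 8, with invariant factors (1,1,1,1,1,1,1,1).

The boundary map ∂_2: C_2 → C_1 sends each 2-simplex [p,q,r] to [q,r] − [p,r] + [p,q]. For instance
  ∂dij = ij − dj + di,
  ∂aeh = eh − ah + ae.
This gives a 20×10 integer matrix of rank 10; reducing to Smith normal form yields diagonal entries (1,1,1,1,1,1,1,1,1,1).

From H_k ≅ ker(∂_k) / im(∂_{k+1}) we obtain:

  H_0: rank C_0 − rank ∂_1 = 10 − 8 = 2, and the invariant factors of ∂_1 are all 1, so H_0 = Z^2.
  H_1: rank ker ∂_1 − rank ∂_2 = (20 − 8) − 10 = 2, and the invariant factors of ∂_2 are all 1, so H_1 = Z^2.
  H_2: rank ker ∂_2 − rank ∂_3 = (10 − 10) − 0 = 0, and there is no ∂_3, so H_2 = 0.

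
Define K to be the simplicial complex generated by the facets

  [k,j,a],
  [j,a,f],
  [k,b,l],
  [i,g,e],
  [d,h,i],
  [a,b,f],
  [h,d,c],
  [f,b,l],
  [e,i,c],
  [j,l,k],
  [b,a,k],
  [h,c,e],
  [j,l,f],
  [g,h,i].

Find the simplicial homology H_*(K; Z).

H_0 ≅ Z^2,  H_1 ≅ Z,  H_2 ≅ Z.

Take the total order a < b < c < d < e < f < g < h < i < j < k < l on the vertex set. Then K (dimension 2) consists of the simplices:

  0-simplices (12): a, b, c, d, e, f, g, h, i, j, k, l
  1-simplices (24): ab, af, aj, ak, bf, bk, bl, cd, ce, ch, ci, dh, di, eg, eh, ei, fj, fl, gh, gi, hi, jk, jl, kl
  2-simplices (14): abf, abk, afj, ajk, bfl, bkl, cdh, ceh, cei, dhi, egi, fjl, ghi, jkl

Hence C_0 ≅ Z^12, C_1 ≅ Z^24, C_2 ≅ Z^14.

The boundary map ∂_1: C_1 → C_0 maps an edge to its endpoints' difference, ∂[p,q] = q − p. For instance
  ∂fl = l − f.
As a 12×24 matrix over Z this has rank 10, with invariant factors (1,1,1,1,1,1,1,1,1,1).

The boundary map ∂_2: C_2 → C_1 sends each 2-simplex [p,q,r] to [q,r] − [p,r] + [p,q]. For instance
  ∂abk = bk − ak + ab,
  ∂egi = gi − ei + eg.
This gives a 24×14 integer matrix of rank 13; reducing to Smith normal form yields diagonal entries (1,1,1,1,1,1,1,1,1,1,1,1,1).

From H_k ≅ ker(∂_k) / im(∂_{k+1}) we obtain:

  H_0: rank C_0 − rank ∂_1 = 12 − 10 = 2, and the invariant factors of ∂_1 are all 1, so H_0 ≅ Z^2.
  H_1: rank ker ∂_1 − rank ∂_2 = (24 − 10) − 13 = 1, and the invariant factors of ∂_2 are all 1, so H_1 ≅ Z.
  H_2: rank ker ∂_2 − rank ∂_3 = (14 − 13) − 0 = 1, and there is no ∂_3, so H_2 ≅ Z.

As a check, the Euler characteristic is 12 − 24 + 14 = 2, which agrees with 2 − 1 + 1 = 2.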